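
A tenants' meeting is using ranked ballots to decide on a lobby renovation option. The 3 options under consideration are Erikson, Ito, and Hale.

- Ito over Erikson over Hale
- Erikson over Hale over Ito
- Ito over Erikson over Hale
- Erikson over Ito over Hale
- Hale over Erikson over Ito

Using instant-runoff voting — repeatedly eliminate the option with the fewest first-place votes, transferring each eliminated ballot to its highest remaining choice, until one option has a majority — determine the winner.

Erikson

Round 1: Erikson 2, Ito 2, Hale 1. Hale has the fewest and is eliminated.
Round 2: Erikson 3, Ito 2. Erikson has a majority.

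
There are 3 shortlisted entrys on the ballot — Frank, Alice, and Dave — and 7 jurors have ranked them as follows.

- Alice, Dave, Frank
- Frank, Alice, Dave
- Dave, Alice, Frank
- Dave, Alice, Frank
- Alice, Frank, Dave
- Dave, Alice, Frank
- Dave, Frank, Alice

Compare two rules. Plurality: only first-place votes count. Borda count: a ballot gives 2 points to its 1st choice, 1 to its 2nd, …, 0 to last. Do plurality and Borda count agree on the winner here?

Yes

Plurality first-place counts: Frank 1, Alice 2, Dave 4 → Dave.
Borda totals: Frank 4, Alice 8, Dave 9 → Dave.
The two rules agree on Dave.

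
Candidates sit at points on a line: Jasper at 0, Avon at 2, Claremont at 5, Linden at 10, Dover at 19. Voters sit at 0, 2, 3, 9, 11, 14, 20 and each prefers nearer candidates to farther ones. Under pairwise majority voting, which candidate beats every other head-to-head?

With single-peaked preferences on a line, the Condorcet winner is the candidate closest to the median voter.
The median voter (position 9) is closest to Linden at 10.
Check: Linden vs Avon — voters closer to Linden: 4 of 7.

Linden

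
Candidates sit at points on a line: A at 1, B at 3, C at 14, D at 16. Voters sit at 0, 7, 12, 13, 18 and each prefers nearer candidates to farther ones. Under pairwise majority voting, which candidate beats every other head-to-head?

C

With single-peaked preferences on a line, the Condorcet winner is the candidate closest to the median voter.
The median voter (position 12) is closest to C at 14.
Check: C vs B — voters closer to C: 3 of 5.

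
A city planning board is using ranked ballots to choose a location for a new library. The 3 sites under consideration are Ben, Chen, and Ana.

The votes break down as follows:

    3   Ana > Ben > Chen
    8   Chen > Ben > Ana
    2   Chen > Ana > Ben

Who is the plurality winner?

First-place vote totals:
  Ben: 0
  Chen: 10
  Ana: 3
Chen has the most first-place votes.

Chen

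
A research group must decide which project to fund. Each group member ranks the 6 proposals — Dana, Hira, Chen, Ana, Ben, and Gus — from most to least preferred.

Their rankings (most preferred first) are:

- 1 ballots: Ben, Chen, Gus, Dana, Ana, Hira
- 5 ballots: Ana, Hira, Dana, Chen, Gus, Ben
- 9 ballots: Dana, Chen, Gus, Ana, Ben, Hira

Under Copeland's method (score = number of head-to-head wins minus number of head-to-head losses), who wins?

Pairwise results:
  Dana vs Hira: Dana wins 10–5.
  Dana vs Chen: Dana wins 14–1.
  Dana vs Ana: Dana wins 10–5.
  Dana vs Ben: Dana wins 14–1.
  Dana vs Gus: Dana wins 14–1.
  Hira vs Chen: Chen wins 10–5.
  Hira vs Ana: Ana wins 15–0.
  Hira vs Ben: Ben wins 10–5.
  Hira vs Gus: Gus wins 10–5.
  Chen vs Ana: Chen wins 10–5.
  Chen vs Ben: Chen wins 14–1.
  Chen vs Gus: Chen wins 15–0.
  Ana vs Ben: Ana wins 14–1.
  Ana vs Gus: Gus wins 10–5.
  Ben vs Gus: Gus wins 14–1.
Copeland scores (wins − losses):
  Dana: 5 − 0 = 5
  Hira: 0 − 5 = -5
  Chen: 4 − 1 = 3
  Ana: 2 − 3 = -1
  Ben: 1 − 4 = -3
  Gus: 3 − 2 = 1
Dana has the best Copeland score.

Dana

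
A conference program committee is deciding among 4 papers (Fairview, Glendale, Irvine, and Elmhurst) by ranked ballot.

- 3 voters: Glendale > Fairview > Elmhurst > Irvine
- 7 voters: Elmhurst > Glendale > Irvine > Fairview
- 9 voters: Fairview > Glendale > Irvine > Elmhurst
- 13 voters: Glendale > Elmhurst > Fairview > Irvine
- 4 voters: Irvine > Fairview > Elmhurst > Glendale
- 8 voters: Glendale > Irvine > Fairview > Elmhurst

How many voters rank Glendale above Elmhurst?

33

Ballots ranking Glendale above Elmhurst: 3+9+13+8 = 33.
Ballots ranking Elmhurst above Glendale: 7+4 = 11.
So 33 of 44 voters prefer Glendale to Elmhurst.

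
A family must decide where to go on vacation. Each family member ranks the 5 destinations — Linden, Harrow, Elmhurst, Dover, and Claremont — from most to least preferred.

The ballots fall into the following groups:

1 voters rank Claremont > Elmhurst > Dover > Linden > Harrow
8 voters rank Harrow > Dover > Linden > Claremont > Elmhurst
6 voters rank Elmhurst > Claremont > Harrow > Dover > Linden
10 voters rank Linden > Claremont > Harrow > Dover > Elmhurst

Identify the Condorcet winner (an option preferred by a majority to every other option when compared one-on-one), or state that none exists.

No Condorcet winner

Head-to-head results (25 voters total):
Linden vs Harrow: Harrow wins 14–11.
Linden vs Elmhurst: Linden wins 18–7.
Linden vs Dover: Dover wins 15–10.
Linden vs Claremont: Linden wins 18–7.
Harrow vs Elmhurst: Harrow wins 18–7.
Harrow vs Dover: Harrow wins 24–1.
Harrow vs Claremont: Claremont wins 17–8.
Elmhurst vs Dover: Dover wins 18–7.
Elmhurst vs Claremont: Claremont wins 19–6.
Dover vs Claremont: Claremont wins 17–8.
No candidate beats all others: Linden beats Claremont beats Harrow beats Linden, a majority cycle.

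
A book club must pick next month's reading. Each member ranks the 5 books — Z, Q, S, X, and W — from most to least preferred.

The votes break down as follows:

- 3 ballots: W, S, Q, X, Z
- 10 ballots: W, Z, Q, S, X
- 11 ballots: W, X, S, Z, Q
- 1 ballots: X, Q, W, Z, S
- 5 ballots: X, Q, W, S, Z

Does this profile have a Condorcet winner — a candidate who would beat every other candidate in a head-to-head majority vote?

Head-to-head results (30 voters total):
Z vs Q: Z wins 21–9.
Z vs S: S wins 19–11.
Z vs X: X wins 20–10.
Z vs W: W wins 30–0.
Q vs S: Q wins 16–14.
Q vs X: X wins 17–13.
Q vs W: W wins 24–6.
S vs X: X wins 17–13.
S vs W: W wins 30–0.
X vs W: W wins 24–6.
W beats each rival — Z (30–0), Q (24–6), S (30–0), X (24–6) — so W is the Condorcet winner.

Yes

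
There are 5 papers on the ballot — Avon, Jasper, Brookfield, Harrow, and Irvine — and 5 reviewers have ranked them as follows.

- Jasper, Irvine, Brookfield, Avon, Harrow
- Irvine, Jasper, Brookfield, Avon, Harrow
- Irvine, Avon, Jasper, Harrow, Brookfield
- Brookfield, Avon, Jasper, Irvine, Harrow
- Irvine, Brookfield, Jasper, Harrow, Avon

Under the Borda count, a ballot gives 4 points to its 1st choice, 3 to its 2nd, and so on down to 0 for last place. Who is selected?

Borda scores:
  Avon: 1 + 1 + 3 + 3 + 0 = 8
  Jasper: 4 + 3 + 2 + 2 + 2 = 13
  Brookfield: 2 + 2 + 0 + 4 + 3 = 11
  Harrow: 0 + 0 + 1 + 0 + 1 = 2
  Irvine: 3 + 4 + 4 + 1 + 4 = 16
Irvine has the highest total.

Irvine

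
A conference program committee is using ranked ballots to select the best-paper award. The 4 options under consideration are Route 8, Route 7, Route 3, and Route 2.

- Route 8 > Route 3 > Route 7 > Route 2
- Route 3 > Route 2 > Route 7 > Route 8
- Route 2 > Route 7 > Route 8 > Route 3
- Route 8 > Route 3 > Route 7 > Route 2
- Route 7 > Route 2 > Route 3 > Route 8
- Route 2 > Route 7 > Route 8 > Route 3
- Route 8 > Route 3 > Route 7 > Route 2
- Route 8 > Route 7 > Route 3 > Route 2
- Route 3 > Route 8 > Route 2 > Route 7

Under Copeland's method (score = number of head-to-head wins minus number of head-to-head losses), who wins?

Route 8

Pairwise results:
  Route 8 vs Route 7: Route 8 wins 5–4.
  Route 8 vs Route 3: Route 8 wins 6–3.
  Route 8 vs Route 2: Route 8 wins 5–4.
  Route 7 vs Route 3: Route 3 wins 5–4.
  Route 7 vs Route 2: Route 7 wins 5–4.
  Route 3 vs Route 2: Route 3 wins 6–3.
Copeland scores (wins − losses):
  Route 8: 3 − 0 = 3
  Route 7: 1 − 2 = -1
  Route 3: 2 − 1 = 1
  Route 2: 0 − 3 = -3
Route 8 has the best Copeland score.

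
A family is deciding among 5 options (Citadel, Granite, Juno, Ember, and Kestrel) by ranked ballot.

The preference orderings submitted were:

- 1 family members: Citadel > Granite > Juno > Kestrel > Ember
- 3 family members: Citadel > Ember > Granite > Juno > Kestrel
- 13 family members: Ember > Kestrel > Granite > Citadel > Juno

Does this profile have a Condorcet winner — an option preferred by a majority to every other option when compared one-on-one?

Head-to-head results (17 voters total):
Citadel vs Granite: Granite wins 13–4.
Citadel vs Juno: Citadel wins 17–0.
Citadel vs Ember: Ember wins 13–4.
Citadel vs Kestrel: Kestrel wins 13–4.
Granite vs Juno: Granite wins 17–0.
Granite vs Ember: Ember wins 16–1.
Granite vs Kestrel: Kestrel wins 13–4.
Juno vs Ember: Ember wins 16–1.
Juno vs Kestrel: Kestrel wins 13–4.
Ember vs Kestrel: Ember wins 16–1.
Ember beats each rival — Citadel (13–4), Granite (16–1), Juno (16–1), Kestrel (16–1) — so Ember is the Condorcet winner.

Yes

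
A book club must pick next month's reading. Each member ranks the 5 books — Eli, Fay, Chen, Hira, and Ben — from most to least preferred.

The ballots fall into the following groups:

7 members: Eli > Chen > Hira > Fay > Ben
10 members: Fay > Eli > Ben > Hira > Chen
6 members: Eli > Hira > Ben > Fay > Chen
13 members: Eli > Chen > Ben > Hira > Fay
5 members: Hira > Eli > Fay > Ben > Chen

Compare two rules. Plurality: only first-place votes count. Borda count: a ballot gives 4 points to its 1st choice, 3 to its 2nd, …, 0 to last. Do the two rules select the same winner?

Yes

Plurality first-place counts: Eli 26, Fay 10, Chen 0, Hira 5, Ben 0 → Eli.
Borda totals: Eli 149, Fay 63, Chen 60, Hira 75, Ben 63 → Eli.
The two rules agree on Eli.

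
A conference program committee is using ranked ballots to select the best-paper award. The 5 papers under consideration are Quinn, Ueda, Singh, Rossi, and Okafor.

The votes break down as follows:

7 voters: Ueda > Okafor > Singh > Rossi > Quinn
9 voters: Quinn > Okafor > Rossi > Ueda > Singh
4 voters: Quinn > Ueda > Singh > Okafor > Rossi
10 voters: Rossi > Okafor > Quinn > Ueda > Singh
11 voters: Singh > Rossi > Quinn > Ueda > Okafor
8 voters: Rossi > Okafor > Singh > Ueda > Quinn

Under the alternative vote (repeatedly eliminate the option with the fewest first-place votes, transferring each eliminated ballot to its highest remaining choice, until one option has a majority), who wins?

Round 1: Rossi 18, Quinn 13, Singh 11, Ueda 7, Okafor 0. Okafor has the fewest and is eliminated.
Round 2: Rossi 18, Quinn 13, Singh 11, Ueda 7. Ueda has the fewest and is eliminated.
Round 3: Singh 18, Rossi 18, Quinn 13. Quinn has the fewest and is eliminated.
Round 4: Rossi 27, Singh 22. Rossi has a majority.

Rossi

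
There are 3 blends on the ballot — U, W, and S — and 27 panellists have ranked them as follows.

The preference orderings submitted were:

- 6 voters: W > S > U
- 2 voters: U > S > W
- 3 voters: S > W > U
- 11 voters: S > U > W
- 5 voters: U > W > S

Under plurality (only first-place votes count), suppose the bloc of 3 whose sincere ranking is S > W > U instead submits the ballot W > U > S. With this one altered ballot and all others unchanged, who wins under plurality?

S

First-place totals with the altered ballot: U 7, W 9, S 11.
The winner is unchanged: still S.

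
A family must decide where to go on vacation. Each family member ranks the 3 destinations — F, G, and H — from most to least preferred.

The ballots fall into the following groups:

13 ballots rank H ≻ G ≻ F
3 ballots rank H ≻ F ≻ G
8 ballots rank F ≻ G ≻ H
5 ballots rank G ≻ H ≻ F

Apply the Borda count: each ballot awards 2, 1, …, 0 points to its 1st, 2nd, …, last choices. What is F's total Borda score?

Borda scores:
  F: 13·0 + 3·1 + 8·2 + 5·0 = 19
  G: 13·1 + 3·0 + 8·1 + 5·2 = 31
  H: 13·2 + 3·2 + 8·0 + 5·1 = 37

19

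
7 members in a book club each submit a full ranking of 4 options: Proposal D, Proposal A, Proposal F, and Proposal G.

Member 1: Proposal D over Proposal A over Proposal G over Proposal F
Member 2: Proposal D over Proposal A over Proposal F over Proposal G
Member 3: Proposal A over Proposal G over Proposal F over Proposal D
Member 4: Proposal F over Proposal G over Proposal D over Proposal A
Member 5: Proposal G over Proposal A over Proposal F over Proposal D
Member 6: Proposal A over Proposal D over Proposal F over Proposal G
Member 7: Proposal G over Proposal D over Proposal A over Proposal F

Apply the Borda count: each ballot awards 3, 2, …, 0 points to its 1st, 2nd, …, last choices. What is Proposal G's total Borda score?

11

Borda scores:
  Proposal D: 3 + 3 + 0 + 1 + 0 + 2 + 2 = 11
  Proposal A: 2 + 2 + 3 + 0 + 2 + 3 + 1 = 13
  Proposal F: 0 + 1 + 1 + 3 + 1 + 1 + 0 = 7
  Proposal G: 1 + 0 + 2 + 2 + 3 + 0 + 3 = 11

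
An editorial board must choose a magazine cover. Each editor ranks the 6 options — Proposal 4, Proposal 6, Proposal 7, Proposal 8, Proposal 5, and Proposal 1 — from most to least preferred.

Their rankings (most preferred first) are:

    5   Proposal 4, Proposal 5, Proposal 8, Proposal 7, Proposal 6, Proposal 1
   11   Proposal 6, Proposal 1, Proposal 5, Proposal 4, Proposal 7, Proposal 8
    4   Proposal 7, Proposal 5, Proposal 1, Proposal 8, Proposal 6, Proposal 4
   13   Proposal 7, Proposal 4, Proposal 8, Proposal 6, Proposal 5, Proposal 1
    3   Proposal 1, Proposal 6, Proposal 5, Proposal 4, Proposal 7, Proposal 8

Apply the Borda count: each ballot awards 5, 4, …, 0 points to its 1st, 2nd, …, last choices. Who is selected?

Proposal 7

Borda scores:
  Proposal 4: 5·5 + 11·2 + 4·0 + 13·4 + 3·2 = 105
  Proposal 6: 5·1 + 11·5 + 4·1 + 13·2 + 3·4 = 102
  Proposal 7: 5·2 + 11·1 + 4·5 + 13·5 + 3·1 = 109
  Proposal 8: 5·3 + 11·0 + 4·2 + 13·3 + 3·0 = 62
  Proposal 5: 5·4 + 11·3 + 4·4 + 13·1 + 3·3 = 91
  Proposal 1: 5·0 + 11·4 + 4·3 + 13·0 + 3·5 = 71
Proposal 7 has the highest total.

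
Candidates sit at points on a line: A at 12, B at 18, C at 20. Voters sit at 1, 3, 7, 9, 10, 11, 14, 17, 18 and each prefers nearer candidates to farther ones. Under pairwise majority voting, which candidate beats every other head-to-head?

With single-peaked preferences on a line, the Condorcet winner is the candidate closest to the median voter.
The median voter (position 10) is closest to A at 12.
Check: A vs C — voters closer to A: 7 of 9.

A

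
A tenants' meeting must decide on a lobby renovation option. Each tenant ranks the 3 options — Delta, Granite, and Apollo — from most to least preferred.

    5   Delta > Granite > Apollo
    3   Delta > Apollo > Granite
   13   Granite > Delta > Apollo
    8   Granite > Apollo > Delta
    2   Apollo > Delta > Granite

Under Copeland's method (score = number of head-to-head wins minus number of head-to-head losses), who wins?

Granite

Pairwise results:
  Delta vs Granite: Granite wins 21–10.
  Delta vs Apollo: Delta wins 21–10.
  Granite vs Apollo: Granite wins 26–5.
Copeland scores (wins − losses):
  Delta: 1 − 1 = 0
  Granite: 2 − 0 = 2
  Apollo: 0 − 2 = -2
Granite has the best Copeland score.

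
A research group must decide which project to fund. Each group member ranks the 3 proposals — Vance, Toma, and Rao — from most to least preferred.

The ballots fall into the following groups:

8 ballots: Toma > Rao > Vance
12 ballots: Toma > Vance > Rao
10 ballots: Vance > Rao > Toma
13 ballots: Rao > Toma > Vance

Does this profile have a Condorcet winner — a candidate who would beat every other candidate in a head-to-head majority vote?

No

Head-to-head results (43 voters total):
Vance vs Toma: Toma wins 33–10.
Vance vs Rao: Vance wins 22–21.
Toma vs Rao: Rao wins 23–20.
No candidate beats all others: Vance beats Rao beats Toma beats Vance, a majority cycle.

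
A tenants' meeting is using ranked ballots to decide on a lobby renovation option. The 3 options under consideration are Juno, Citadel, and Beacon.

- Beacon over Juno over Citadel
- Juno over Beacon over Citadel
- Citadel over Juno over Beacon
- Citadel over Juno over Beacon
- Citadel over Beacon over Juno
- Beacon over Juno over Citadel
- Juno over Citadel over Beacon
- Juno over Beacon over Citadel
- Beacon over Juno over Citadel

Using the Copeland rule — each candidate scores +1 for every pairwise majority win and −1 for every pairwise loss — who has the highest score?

Pairwise results:
  Juno vs Citadel: Juno wins 6–3.
  Juno vs Beacon: Juno wins 5–4.
  Citadel vs Beacon: Beacon wins 5–4.
Copeland scores (wins − losses):
  Juno: 2 − 0 = 2
  Citadel: 0 − 2 = -2
  Beacon: 1 − 1 = 0
Juno has the best Copeland score.

Juno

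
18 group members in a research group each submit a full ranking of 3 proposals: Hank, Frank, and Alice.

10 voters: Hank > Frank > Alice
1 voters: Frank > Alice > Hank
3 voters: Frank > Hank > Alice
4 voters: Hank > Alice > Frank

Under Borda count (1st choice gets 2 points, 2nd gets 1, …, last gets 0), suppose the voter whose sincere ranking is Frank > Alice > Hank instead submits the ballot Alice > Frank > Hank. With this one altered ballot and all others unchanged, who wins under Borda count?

Hank

Borda totals with the altered ballot: Hank 31, Frank 17, Alice 6.
The winner is unchanged: still Hank.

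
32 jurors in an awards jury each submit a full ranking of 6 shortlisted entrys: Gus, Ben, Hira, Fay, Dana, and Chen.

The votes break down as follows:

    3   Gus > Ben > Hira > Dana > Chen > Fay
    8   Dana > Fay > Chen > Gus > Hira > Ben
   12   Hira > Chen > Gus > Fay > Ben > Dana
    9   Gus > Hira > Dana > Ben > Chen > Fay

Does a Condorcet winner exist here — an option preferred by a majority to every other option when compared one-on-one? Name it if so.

None — there is no Condorcet winner

Head-to-head results (32 voters total):
Gus vs Ben: Gus wins 32–0.
Gus vs Hira: Gus wins 20–12.
Gus vs Fay: Gus wins 24–8.
Gus vs Dana: Gus wins 24–8.
Gus vs Chen: Chen wins 20–12.
Ben vs Hira: Hira wins 29–3.
Ben vs Fay: Fay wins 20–12.
Ben vs Dana: Dana wins 17–15.
Ben vs Chen: Chen wins 20–12.
Hira vs Fay: Hira wins 24–8.
Hira vs Dana: Hira wins 24–8.
Hira vs Chen: Hira wins 24–8.
Fay vs Dana: Dana wins 20–12.
Fay vs Chen: Chen wins 24–8.
Dana vs Chen: Dana wins 20–12.
No candidate beats all others: Gus beats Hira beats Chen beats Gus, a majority cycle.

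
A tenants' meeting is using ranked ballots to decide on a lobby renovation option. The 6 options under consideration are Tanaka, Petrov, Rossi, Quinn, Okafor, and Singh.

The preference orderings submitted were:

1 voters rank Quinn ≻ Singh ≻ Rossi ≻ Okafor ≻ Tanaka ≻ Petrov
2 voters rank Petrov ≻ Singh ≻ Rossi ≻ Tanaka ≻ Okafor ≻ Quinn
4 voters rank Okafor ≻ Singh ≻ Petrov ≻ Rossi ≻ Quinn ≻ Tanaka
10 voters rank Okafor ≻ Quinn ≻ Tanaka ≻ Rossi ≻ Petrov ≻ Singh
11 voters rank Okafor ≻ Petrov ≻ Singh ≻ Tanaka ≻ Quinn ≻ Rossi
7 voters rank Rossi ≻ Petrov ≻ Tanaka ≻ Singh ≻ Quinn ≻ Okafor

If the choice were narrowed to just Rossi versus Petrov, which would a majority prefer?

Ballots ranking Rossi above Petrov: 1+10+7 = 18.
Ballots ranking Petrov above Rossi: 2+4+11 = 17.
Rossi wins the head-to-head, 18–17.

Rossi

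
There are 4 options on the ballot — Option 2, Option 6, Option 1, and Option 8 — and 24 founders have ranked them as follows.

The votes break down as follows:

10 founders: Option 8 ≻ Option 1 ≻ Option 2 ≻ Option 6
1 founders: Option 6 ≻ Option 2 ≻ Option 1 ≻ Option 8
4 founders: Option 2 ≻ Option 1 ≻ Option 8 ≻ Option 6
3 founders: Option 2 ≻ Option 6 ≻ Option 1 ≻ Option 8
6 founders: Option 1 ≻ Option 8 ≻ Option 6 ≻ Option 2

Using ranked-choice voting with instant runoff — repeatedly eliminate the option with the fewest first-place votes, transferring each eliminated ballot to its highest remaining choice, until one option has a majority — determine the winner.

Round 1: Option 8 10, Option 2 7, Option 1 6, Option 6 1. Option 6 has the fewest and is eliminated.
Round 2: Option 8 10, Option 2 8, Option 1 6. Option 1 has the fewest and is eliminated.
Round 3: Option 8 16, Option 2 8. Option 8 has a majority.

Option 8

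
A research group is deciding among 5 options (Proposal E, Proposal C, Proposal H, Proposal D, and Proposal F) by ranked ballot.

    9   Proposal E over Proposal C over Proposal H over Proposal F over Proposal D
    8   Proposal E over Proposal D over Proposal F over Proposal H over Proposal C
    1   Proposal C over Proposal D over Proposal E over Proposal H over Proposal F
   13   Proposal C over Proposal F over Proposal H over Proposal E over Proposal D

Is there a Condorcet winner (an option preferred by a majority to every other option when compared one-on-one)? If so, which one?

Proposal E

Head-to-head results (31 voters total):
Proposal E vs Proposal C: Proposal E wins 17–14.
Proposal E vs Proposal H: Proposal E wins 18–13.
Proposal E vs Proposal D: Proposal E wins 30–1.
Proposal E vs Proposal F: Proposal E wins 18–13.
Proposal C vs Proposal H: Proposal C wins 23–8.
Proposal C vs Proposal D: Proposal C wins 23–8.
Proposal C vs Proposal F: Proposal C wins 23–8.
Proposal H vs Proposal D: Proposal H wins 22–9.
Proposal H vs Proposal F: Proposal F wins 21–10.
Proposal D vs Proposal F: Proposal F wins 22–9.
Proposal E beats each rival — Proposal C (17–14), Proposal H (18–13), Proposal D (30–1), Proposal F (18–13) — so Proposal E is the Condorcet winner.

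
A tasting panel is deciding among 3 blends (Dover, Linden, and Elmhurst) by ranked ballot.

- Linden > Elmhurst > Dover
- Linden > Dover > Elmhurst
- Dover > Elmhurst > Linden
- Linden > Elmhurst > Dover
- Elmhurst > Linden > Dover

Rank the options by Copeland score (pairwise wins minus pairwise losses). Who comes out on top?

Linden

Pairwise results:
  Dover vs Linden: Linden wins 4–1.
  Dover vs Elmhurst: Elmhurst wins 3–2.
  Linden vs Elmhurst: Linden wins 3–2.
Copeland scores (wins − losses):
  Dover: 0 − 2 = -2
  Linden: 2 − 0 = 2
  Elmhurst: 1 − 1 = 0
Linden has the best Copeland score.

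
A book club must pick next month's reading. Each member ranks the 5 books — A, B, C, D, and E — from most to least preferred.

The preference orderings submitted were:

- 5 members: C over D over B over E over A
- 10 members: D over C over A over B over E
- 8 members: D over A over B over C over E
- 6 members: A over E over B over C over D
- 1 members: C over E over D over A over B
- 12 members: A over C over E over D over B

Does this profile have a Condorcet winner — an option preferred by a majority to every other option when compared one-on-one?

Head-to-head results (42 voters total):
A vs B: A wins 37–5.
A vs C: A wins 26–16.
A vs D: D wins 24–18.
A vs E: A wins 36–6.
B vs C: C wins 28–14.
B vs D: D wins 36–6.
B vs E: B wins 23–19.
C vs D: C wins 24–18.
C vs E: C wins 36–6.
D vs E: D wins 23–19.
No candidate beats all others: A beats C beats D beats A, a majority cycle.

No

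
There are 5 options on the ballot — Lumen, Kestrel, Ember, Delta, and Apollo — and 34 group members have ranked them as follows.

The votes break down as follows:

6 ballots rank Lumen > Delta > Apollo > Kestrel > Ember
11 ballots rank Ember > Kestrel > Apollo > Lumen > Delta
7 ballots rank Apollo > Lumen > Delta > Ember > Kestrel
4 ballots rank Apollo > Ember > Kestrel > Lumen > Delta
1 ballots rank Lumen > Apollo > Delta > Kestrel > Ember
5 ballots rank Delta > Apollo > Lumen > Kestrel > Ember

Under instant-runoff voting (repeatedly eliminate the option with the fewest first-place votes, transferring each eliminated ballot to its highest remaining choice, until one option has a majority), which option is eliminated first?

Kestrel

Round 1: Ember 11, Apollo 11, Lumen 7, Delta 5, Kestrel 0. Kestrel has the fewest and is eliminated.
Round 2: Ember 11, Apollo 11, Lumen 7, Delta 5. Delta has the fewest and is eliminated.
Round 3: Apollo 16, Ember 11, Lumen 7. Lumen has the fewest and is eliminated.
Round 4: Apollo 23, Ember 11. Apollo has a majority.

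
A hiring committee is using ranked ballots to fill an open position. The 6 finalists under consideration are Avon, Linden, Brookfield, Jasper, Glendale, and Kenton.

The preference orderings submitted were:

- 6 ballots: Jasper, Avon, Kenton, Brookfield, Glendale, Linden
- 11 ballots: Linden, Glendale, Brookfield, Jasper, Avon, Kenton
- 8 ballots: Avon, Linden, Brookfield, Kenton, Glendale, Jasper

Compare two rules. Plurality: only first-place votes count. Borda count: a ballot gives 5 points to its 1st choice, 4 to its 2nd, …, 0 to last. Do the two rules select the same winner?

Plurality first-place counts: Avon 8, Linden 11, Brookfield 0, Jasper 6, Glendale 0, Kenton 0 → Linden.
Borda totals: Avon 75, Linden 87, Brookfield 69, Jasper 52, Glendale 58, Kenton 34 → Linden.
The two rules agree on Linden.

Yes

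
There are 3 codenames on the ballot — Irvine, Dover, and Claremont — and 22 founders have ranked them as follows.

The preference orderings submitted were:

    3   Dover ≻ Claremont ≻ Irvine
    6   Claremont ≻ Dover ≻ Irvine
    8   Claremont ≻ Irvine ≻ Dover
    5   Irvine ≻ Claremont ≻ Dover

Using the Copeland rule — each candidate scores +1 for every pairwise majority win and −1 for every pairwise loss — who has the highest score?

Claremont

Pairwise results:
  Irvine vs Dover: Irvine wins 13–9.
  Irvine vs Claremont: Claremont wins 17–5.
  Dover vs Claremont: Claremont wins 19–3.
Copeland scores (wins − losses):
  Irvine: 1 − 1 = 0
  Dover: 0 − 2 = -2
  Claremont: 2 − 0 = 2
Claremont has the best Copeland score.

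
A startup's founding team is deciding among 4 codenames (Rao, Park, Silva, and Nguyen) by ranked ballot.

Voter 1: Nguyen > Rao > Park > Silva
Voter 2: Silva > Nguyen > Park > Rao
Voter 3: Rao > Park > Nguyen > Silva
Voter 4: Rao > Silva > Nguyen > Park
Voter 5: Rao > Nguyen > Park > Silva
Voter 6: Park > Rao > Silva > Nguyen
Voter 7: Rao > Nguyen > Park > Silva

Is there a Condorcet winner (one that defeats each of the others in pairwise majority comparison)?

Head-to-head results (7 voters total):
Rao vs Park: Rao wins 5–2.
Rao vs Silva: Rao wins 6–1.
Rao vs Nguyen: Rao wins 5–2.
Park vs Silva: Park wins 5–2.
Park vs Nguyen: Nguyen wins 5–2.
Silva vs Nguyen: Nguyen wins 4–3.
Rao beats each rival — Park (5–2), Silva (6–1), Nguyen (5–2) — so Rao is the Condorcet winner.

Yes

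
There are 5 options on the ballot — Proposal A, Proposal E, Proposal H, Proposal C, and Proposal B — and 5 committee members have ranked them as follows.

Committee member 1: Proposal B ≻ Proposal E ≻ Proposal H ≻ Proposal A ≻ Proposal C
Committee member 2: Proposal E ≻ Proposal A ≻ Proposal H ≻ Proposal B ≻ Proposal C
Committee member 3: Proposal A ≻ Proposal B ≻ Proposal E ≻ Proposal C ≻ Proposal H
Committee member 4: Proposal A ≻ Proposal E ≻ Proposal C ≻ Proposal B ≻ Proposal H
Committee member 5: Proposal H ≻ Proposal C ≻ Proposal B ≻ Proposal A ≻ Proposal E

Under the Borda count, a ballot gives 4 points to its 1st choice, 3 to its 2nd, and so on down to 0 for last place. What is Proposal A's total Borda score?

13

Borda scores:
  Proposal A: 1 + 3 + 4 + 4 + 1 = 13
  Proposal E: 3 + 4 + 2 + 3 + 0 = 12
  Proposal H: 2 + 2 + 0 + 0 + 4 = 8
  Proposal C: 0 + 0 + 1 + 2 + 3 = 6
  Proposal B: 4 + 1 + 3 + 1 + 2 = 11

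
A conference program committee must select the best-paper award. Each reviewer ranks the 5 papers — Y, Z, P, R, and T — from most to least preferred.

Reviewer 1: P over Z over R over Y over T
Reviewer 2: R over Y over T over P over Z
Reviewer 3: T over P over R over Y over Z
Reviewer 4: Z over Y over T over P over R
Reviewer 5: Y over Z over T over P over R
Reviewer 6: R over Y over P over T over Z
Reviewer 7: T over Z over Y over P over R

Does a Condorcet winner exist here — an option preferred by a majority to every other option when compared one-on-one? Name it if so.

Head-to-head results (7 voters total):
Y vs Z: Y wins 4–3.
Y vs P: Y wins 5–2.
Y vs R: R wins 4–3.
Y vs T: Y wins 5–2.
Z vs P: P wins 4–3.
Z vs R: Z wins 4–3.
Z vs T: T wins 4–3.
P vs R: P wins 5–2.
P vs T: T wins 5–2.
R vs T: T wins 4–3.
No candidate beats all others: Y beats Z beats R beats Y, a majority cycle.

There is no Condorcet winner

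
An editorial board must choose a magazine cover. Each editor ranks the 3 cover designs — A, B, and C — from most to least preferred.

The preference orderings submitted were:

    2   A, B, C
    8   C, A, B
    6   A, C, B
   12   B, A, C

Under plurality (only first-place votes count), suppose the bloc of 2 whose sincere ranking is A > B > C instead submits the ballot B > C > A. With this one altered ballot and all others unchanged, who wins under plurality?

First-place totals with the altered ballot: A 6, B 14, C 8.
The winner is unchanged: still B.

B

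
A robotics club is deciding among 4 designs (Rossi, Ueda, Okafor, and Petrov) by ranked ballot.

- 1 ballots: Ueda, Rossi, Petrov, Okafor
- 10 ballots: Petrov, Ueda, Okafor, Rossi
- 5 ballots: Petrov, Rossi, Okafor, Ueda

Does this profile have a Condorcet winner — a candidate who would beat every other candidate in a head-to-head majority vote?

Head-to-head results (16 voters total):
Rossi vs Ueda: Ueda wins 11–5.
Rossi vs Okafor: Okafor wins 10–6.
Rossi vs Petrov: Petrov wins 15–1.
Ueda vs Okafor: Ueda wins 11–5.
Ueda vs Petrov: Petrov wins 15–1.
Okafor vs Petrov: Petrov wins 16–0.
Petrov beats each rival — Rossi (15–1), Ueda (15–1), Okafor (16–0) — so Petrov is the Condorcet winner.

Yes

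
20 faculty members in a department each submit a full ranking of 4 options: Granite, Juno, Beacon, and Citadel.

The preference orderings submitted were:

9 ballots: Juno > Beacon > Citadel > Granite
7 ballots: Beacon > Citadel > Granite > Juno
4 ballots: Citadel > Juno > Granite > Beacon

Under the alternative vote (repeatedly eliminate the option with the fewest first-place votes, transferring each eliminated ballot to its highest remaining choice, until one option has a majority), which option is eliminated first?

Granite

Round 1: Juno 9, Beacon 7, Citadel 4, Granite 0. Granite has the fewest and is eliminated.
Round 2: Juno 9, Beacon 7, Citadel 4. Citadel has the fewest and is eliminated.
Round 3: Juno 13, Beacon 7. Juno has a majority.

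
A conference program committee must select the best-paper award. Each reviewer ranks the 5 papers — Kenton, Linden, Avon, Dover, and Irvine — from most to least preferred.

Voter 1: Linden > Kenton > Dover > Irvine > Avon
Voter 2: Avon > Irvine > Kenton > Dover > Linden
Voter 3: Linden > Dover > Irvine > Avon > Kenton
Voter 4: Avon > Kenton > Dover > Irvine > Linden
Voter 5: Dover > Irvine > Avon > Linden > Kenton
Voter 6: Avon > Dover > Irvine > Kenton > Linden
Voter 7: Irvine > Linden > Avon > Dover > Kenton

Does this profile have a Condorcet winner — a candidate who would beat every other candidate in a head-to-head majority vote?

No

Head-to-head results (7 voters total):
Kenton vs Linden: Linden wins 4–3.
Kenton vs Avon: Avon wins 6–1.
Kenton vs Dover: Dover wins 4–3.
Kenton vs Irvine: Irvine wins 5–2.
Linden vs Avon: Avon wins 4–3.
Linden vs Dover: Dover wins 4–3.
Linden vs Irvine: Irvine wins 5–2.
Avon vs Dover: Avon wins 4–3.
Avon vs Irvine: Irvine wins 4–3.
Dover vs Irvine: Dover wins 5–2.
No candidate beats all others: Avon beats Dover beats Irvine beats Avon, a majority cycle.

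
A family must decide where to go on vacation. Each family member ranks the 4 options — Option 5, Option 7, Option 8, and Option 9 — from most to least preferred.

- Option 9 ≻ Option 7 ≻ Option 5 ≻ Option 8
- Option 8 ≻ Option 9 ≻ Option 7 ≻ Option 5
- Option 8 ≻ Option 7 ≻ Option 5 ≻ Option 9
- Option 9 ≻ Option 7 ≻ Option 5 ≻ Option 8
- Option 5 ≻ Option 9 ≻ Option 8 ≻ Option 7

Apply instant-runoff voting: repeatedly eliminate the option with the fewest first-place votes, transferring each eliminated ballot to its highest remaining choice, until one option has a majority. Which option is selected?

Round 1: Option 8 2, Option 9 2, Option 5 1, Option 7 0. Option 7 has the fewest and is eliminated.
Round 2: Option 8 2, Option 9 2, Option 5 1. Option 5 has the fewest and is eliminated.
Round 3: Option 9 3, Option 8 2. Option 9 has a majority.

Option 9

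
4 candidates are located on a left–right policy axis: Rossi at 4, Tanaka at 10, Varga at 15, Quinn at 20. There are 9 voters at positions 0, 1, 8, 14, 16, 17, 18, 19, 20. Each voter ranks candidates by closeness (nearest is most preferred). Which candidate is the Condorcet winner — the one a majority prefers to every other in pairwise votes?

With single-peaked preferences on a line, the Condorcet winner is the candidate closest to the median voter.
The median voter (position 16) is closest to Varga at 15.
Check: Varga vs Rossi — voters closer to Varga: 6 of 9.

Varga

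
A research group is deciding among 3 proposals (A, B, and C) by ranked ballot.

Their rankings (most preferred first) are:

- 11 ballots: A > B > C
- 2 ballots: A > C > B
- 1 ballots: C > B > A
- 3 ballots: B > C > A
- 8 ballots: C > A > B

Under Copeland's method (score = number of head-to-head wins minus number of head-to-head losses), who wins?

A

Pairwise results:
  A vs B: A wins 21–4.
  A vs C: A wins 13–12.
  B vs C: B wins 14–11.
Copeland scores (wins − losses):
  A: 2 − 0 = 2
  B: 1 − 1 = 0
  C: 0 − 2 = -2
A has the best Copeland score.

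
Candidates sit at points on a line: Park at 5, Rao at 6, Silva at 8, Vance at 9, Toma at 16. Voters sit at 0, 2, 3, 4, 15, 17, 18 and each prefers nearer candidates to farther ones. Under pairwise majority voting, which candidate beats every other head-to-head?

Park

With single-peaked preferences on a line, the Condorcet winner is the candidate closest to the median voter.
The median voter (position 4) is closest to Park at 5.
Check: Park vs Toma — voters closer to Park: 4 of 7.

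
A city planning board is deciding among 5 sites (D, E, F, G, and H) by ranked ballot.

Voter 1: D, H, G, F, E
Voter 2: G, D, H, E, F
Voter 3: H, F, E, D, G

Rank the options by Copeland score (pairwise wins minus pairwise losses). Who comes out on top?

D

Pairwise results:
  D vs E: D wins 2–1.
  D vs F: D wins 2–1.
  D vs G: D wins 2–1.
  D vs H: D wins 2–1.
  E vs F: F wins 2–1.
  E vs G: G wins 2–1.
  E vs H: H wins 3–0.
  F vs G: G wins 2–1.
  F vs H: H wins 3–0.
  G vs H: H wins 2–1.
Copeland scores (wins − losses):
  D: 4 − 0 = 4
  E: 0 − 4 = -4
  F: 1 − 3 = -2
  G: 2 − 2 = 0
  H: 3 − 1 = 2
D has the best Copeland score.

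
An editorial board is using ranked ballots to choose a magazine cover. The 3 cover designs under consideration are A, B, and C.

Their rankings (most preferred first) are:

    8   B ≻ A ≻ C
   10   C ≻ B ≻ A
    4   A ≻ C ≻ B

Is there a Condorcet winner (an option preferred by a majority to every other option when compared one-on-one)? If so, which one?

Head-to-head results (22 voters total):
A vs B: B wins 18–4.
A vs C: A wins 12–10.
B vs C: C wins 14–8.
No candidate beats all others: A beats C beats B beats A, a majority cycle.

There is no Condorcet winner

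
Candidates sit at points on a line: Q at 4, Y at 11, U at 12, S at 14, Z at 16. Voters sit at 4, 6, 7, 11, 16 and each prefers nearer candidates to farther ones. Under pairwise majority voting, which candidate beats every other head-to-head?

Q

With single-peaked preferences on a line, the Condorcet winner is the candidate closest to the median voter.
The median voter (position 7) is closest to Q at 4.
Check: Q vs S — voters closer to Q: 3 of 5.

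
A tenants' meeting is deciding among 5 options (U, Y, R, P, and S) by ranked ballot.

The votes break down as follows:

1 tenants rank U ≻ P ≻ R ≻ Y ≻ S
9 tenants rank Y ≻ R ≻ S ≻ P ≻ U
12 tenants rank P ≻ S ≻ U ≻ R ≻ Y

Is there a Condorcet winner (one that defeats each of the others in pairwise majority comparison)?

Yes

Head-to-head results (22 voters total):
U vs Y: U wins 13–9.
U vs R: U wins 13–9.
U vs P: P wins 21–1.
U vs S: S wins 21–1.
Y vs R: R wins 13–9.
Y vs P: P wins 13–9.
Y vs S: S wins 12–10.
R vs P: P wins 13–9.
R vs S: S wins 12–10.
P vs S: P wins 13–9.
P beats each rival — U (21–1), Y (13–9), R (13–9), S (13–9) — so P is the Condorcet winner.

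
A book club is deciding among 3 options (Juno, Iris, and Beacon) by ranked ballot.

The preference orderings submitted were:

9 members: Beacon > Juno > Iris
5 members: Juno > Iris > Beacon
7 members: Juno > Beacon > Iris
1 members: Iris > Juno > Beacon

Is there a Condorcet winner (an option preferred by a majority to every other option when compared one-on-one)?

Yes

Head-to-head results (22 voters total):
Juno vs Iris: Juno wins 21–1.
Juno vs Beacon: Juno wins 13–9.
Iris vs Beacon: Beacon wins 16–6.
Juno beats each rival — Iris (21–1), Beacon (13–9) — so Juno is the Condorcet winner.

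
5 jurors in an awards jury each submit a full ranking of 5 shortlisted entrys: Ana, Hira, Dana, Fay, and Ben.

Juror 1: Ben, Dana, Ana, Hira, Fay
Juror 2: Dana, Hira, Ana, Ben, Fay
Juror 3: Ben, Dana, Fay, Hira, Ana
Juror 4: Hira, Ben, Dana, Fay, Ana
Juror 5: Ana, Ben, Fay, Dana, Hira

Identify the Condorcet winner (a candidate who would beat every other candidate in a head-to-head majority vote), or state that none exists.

Ben

Head-to-head results (5 voters total):
Ana vs Hira: Hira wins 3–2.
Ana vs Dana: Dana wins 4–1.
Ana vs Fay: Ana wins 3–2.
Ana vs Ben: Ben wins 3–2.
Hira vs Dana: Dana wins 4–1.
Hira vs Fay: Hira wins 3–2.
Hira vs Ben: Ben wins 3–2.
Dana vs Fay: Dana wins 4–1.
Dana vs Ben: Ben wins 4–1.
Fay vs Ben: Ben wins 5–0.
Ben beats each rival — Ana (3–2), Hira (3–2), Dana (4–1), Fay (5–0) — so Ben is the Condorcet winner.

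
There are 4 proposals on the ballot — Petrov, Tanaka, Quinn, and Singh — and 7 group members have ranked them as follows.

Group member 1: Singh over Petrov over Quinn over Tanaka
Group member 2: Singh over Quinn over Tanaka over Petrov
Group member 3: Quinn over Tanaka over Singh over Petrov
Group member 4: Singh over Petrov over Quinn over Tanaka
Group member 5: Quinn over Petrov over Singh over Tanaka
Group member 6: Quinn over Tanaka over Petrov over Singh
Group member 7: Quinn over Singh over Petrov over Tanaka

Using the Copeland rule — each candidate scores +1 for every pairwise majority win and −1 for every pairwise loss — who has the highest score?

Pairwise results:
  Petrov vs Tanaka: Petrov wins 4–3.
  Petrov vs Quinn: Quinn wins 5–2.
  Petrov vs Singh: Singh wins 5–2.
  Tanaka vs Quinn: Quinn wins 7–0.
  Tanaka vs Singh: Singh wins 5–2.
  Quinn vs Singh: Quinn wins 4–3.
Copeland scores (wins − losses):
  Petrov: 1 − 2 = -1
  Tanaka: 0 − 3 = -3
  Quinn: 3 − 0 = 3
  Singh: 2 − 1 = 1
Quinn has the best Copeland score.

Quinn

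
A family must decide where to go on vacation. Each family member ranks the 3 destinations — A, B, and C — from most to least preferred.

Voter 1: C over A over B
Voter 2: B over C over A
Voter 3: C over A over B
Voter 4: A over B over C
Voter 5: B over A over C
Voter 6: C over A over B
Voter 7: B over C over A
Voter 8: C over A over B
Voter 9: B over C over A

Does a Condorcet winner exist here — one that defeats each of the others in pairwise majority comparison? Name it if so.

There is no Condorcet winner

Head-to-head results (9 voters total):
A vs B: A wins 5–4.
A vs C: C wins 7–2.
B vs C: B wins 5–4.
No candidate beats all others: A beats B beats C beats A, a majority cycle.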